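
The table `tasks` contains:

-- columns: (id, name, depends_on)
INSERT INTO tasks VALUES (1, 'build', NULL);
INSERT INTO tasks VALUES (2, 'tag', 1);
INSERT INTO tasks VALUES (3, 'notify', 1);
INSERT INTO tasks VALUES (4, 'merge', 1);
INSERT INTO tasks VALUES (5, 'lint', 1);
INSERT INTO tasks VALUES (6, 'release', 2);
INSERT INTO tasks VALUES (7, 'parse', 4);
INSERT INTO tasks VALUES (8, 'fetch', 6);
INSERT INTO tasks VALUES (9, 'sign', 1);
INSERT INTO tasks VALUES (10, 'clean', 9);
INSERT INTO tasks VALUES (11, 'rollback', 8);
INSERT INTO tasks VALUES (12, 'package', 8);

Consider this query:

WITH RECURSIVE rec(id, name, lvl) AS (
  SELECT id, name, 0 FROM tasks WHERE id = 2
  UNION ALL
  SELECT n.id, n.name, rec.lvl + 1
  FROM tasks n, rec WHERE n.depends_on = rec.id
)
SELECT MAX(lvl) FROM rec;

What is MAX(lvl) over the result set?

3

Base: id=2 (tag) at lvl 0.
Iteration 1: rows with depends_on in {2} -> release (id 6, lvl 1).
Iteration 2: rows with depends_on in {6} -> fetch (id 8, lvl 2).
Iteration 3: rows with depends_on in {8} -> rollback (id 11, lvl 3), package (id 12, lvl 3).
Iteration 4: no rows with depends_on in {11,12}; recursion stops.
lvl values: 0, 1, 2, 3, 3; the maximum is 3.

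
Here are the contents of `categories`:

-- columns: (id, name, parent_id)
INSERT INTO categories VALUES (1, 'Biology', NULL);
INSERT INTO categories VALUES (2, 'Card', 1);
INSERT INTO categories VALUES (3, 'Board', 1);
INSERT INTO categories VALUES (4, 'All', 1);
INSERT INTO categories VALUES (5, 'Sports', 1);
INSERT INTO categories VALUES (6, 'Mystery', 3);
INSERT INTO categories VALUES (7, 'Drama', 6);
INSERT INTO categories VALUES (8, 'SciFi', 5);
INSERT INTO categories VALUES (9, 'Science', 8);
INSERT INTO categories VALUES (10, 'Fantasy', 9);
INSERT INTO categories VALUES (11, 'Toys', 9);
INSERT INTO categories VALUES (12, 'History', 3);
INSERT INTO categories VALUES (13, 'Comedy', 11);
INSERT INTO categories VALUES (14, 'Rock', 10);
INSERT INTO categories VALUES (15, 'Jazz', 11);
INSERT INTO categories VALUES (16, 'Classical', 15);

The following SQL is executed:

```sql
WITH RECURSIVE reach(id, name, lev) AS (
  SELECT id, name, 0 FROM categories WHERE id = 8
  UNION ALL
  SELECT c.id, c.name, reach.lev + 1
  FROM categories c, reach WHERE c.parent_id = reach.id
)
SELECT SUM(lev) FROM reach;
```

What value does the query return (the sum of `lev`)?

18

Base: id=8 (SciFi) at lev 0.
Iteration 1: rows with parent_id in {8} -> Science (id 9, lev 1).
Iteration 2: rows with parent_id in {9} -> Fantasy (id 10, lev 2), Toys (id 11, lev 2).
Iteration 3: rows with parent_id in {10,11} -> Comedy (id 13, lev 3), Rock (id 14, lev 3), Jazz (id 15, lev 3).
Iteration 4: rows with parent_id in {13,14,15} -> Classical (id 16, lev 4).
Iteration 5: no rows with parent_id in {16}; recursion stops.
SUM(lev) = 0 + 1 + 2 + 2 + 3 + 3 + 3 + 4 = 18.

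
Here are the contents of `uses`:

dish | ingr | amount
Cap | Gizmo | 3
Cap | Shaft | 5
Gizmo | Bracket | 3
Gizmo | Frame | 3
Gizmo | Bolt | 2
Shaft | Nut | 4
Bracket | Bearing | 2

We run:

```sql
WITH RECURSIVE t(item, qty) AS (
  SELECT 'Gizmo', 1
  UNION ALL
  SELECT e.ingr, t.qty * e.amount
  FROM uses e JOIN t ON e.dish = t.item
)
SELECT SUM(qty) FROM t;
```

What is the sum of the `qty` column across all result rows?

Base: (Gizmo, qty=1).
Iteration 1: components of {Gizmo} -> Bolt = 1*2 = 2, Bracket = 1*3 = 3, Frame = 1*3 = 3.
Iteration 2: components of {Bolt,Bracket,Frame} -> Bearing = 3*2 = 6.
Iteration 3: no further components; recursion stops.
SUM(qty) = 1 + 3 + 3 + 2 + 6 = 15.

15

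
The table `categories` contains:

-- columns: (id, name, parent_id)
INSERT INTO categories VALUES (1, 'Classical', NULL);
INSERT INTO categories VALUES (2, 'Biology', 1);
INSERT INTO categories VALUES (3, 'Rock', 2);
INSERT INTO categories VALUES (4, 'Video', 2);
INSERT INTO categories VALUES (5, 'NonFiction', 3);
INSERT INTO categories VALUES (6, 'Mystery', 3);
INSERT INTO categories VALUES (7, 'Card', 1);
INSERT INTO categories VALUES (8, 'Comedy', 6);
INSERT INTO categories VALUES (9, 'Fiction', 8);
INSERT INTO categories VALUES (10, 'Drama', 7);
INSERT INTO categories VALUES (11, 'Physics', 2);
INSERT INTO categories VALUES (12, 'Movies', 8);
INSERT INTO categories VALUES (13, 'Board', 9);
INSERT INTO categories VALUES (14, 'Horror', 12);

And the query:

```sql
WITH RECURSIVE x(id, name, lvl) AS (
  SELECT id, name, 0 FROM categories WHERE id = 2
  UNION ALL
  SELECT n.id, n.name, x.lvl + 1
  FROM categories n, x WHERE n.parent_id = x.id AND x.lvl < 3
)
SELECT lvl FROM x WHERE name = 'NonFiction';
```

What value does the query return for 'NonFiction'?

Base: id=2 (Biology) at lvl 0.
Iteration 1: rows with parent_id in {2} -> Rock (id 3, lvl 1), Video (id 4, lvl 1), Physics (id 11, lvl 1).
Iteration 2: rows with parent_id in {3,4,11} -> NonFiction (id 5, lvl 2), Mystery (id 6, lvl 2).
Iteration 3: rows with parent_id in {5,6} -> Comedy (id 8, lvl 3).
Iteration 4: lvl < 3 fails for all current rows; recursion stops.

2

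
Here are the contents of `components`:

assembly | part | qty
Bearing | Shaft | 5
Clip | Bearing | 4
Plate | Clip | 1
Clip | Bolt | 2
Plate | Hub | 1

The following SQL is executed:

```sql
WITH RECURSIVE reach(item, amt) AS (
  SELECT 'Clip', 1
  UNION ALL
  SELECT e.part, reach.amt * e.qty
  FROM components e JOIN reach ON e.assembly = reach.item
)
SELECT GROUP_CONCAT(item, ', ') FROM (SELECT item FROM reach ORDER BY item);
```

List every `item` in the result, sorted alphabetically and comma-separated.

Bearing, Bolt, Clip, Shaft

Base: (Clip, amt=1).
Iteration 1: components of {Clip} -> Bearing = 1*4 = 4, Bolt = 1*2 = 2.
Iteration 2: components of {Bearing,Bolt} -> Shaft = 4*5 = 20.
Iteration 3: no further components; recursion stops.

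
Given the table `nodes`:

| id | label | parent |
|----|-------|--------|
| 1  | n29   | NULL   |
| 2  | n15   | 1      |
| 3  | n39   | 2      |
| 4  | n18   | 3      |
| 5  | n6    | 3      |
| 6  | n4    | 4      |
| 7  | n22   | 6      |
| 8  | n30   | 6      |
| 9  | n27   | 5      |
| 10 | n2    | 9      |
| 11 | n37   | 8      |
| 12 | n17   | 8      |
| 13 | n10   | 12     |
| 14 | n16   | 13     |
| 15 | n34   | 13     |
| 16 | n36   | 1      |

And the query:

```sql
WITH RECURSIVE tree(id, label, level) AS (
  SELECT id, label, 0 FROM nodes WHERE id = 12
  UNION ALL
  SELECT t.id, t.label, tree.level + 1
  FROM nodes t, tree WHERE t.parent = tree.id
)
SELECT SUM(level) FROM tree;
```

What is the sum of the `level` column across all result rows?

5

Base: id=12 (n17) at level 0.
Iteration 1: rows with parent in {12} -> n10 (id 13, level 1).
Iteration 2: rows with parent in {13} -> n16 (id 14, level 2), n34 (id 15, level 2).
Iteration 3: no rows with parent in {14,15}; recursion stops.
SUM(level) = 0 + 1 + 2 + 2 = 5.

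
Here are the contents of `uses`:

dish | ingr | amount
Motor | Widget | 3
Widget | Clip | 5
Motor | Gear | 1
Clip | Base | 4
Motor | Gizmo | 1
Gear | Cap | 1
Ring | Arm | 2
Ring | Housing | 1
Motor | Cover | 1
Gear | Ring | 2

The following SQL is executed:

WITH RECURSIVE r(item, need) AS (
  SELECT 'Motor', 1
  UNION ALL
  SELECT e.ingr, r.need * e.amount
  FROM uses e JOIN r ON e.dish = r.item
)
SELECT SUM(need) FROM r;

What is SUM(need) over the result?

Base: (Motor, need=1).
Iteration 1: components of {Motor} -> Cover = 1*1 = 1, Gear = 1*1 = 1, Gizmo = 1*1 = 1, Widget = 1*3 = 3.
Iteration 2: components of {Cover,Gear,Gizmo,Widget} -> Cap = 1*1 = 1, Clip = 3*5 = 15, Ring = 1*2 = 2.
Iteration 3: components of {Cap,Clip,Ring} -> Arm = 2*2 = 4, Base = 15*4 = 60, Housing = 2*1 = 2.
Iteration 4: no further components; recursion stops.
SUM(need) = 1 + 1 + 1 + 1 + 3 + 1 + 2 + 15 + 4 + 2 + 60 = 91.

91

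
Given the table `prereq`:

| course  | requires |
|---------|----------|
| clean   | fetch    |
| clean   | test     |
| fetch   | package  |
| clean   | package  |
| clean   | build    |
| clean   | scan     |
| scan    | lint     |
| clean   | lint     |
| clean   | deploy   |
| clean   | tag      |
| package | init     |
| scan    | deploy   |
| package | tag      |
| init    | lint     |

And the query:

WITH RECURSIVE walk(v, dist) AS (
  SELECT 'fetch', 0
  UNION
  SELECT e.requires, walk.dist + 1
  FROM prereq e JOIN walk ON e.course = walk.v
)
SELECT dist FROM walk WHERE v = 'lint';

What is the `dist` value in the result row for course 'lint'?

Base: (fetch, dist=0).
Iteration 1: edges from {fetch} -> (package, dist=1).
Iteration 2: edges from {package} -> (init, dist=2), (tag, dist=2).
Iteration 3: edges from {init,tag} -> (lint, dist=3).
Iteration 4: no outgoing edges from {lint}; recursion stops.

3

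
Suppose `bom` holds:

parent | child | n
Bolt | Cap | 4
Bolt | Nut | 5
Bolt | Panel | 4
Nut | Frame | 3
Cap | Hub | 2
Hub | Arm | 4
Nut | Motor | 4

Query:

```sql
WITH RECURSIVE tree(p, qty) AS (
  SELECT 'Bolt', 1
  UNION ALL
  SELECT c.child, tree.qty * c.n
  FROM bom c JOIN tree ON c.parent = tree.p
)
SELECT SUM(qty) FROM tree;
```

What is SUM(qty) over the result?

89

Base: (Bolt, qty=1).
Iteration 1: components of {Bolt} -> Cap = 1*4 = 4, Nut = 1*5 = 5, Panel = 1*4 = 4.
Iteration 2: components of {Cap,Nut,Panel} -> Frame = 5*3 = 15, Hub = 4*2 = 8, Motor = 5*4 = 20.
Iteration 3: components of {Frame,Hub,Motor} -> Arm = 8*4 = 32.
Iteration 4: no further components; recursion stops.
SUM(qty) = 1 + 4 + 5 + 4 + 8 + 15 + 20 + 32 = 89.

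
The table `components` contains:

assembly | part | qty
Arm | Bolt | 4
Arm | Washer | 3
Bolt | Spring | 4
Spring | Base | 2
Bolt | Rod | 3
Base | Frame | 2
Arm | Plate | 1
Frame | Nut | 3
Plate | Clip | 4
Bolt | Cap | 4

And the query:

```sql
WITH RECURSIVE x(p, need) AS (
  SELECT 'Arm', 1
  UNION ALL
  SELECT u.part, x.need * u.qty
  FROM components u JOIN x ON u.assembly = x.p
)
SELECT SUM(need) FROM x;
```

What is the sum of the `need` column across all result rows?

345

Base: (Arm, need=1).
Iteration 1: components of {Arm} -> Bolt = 1*4 = 4, Plate = 1*1 = 1, Washer = 1*3 = 3.
Iteration 2: components of {Bolt,Plate,Washer} -> Cap = 4*4 = 16, Clip = 1*4 = 4, Rod = 4*3 = 12, Spring = 4*4 = 16.
Iteration 3: components of {Cap,Clip,Rod,Spring} -> Base = 16*2 = 32.
Iteration 4: components of {Base} -> Frame = 32*2 = 64.
Iteration 5: components of {Frame} -> Nut = 64*3 = 192.
Iteration 6: no further components; recursion stops.
SUM(need) = 1 + 4 + 3 + 1 + 16 + 12 + 16 + 4 + 32 + 64 + 192 = 345.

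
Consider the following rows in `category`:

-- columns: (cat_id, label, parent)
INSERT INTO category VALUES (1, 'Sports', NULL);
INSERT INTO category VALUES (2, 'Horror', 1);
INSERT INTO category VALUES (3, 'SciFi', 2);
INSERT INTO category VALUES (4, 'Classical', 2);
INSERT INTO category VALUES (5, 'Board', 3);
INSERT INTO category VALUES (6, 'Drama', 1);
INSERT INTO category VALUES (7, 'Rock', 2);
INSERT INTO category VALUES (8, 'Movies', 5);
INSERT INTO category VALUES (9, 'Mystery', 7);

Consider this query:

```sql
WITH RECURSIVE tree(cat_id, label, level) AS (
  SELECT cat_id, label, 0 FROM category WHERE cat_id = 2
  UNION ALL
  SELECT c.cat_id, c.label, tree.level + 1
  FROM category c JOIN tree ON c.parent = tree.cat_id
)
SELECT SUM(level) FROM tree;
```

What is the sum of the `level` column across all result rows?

10

Base: cat_id=2 (Horror) at level 0.
Iteration 1: rows with parent in {2} -> SciFi (id 3, level 1), Classical (id 4, level 1), Rock (id 7, level 1).
Iteration 2: rows with parent in {3,4,7} -> Board (id 5, level 2), Mystery (id 9, level 2).
Iteration 3: rows with parent in {5,9} -> Movies (id 8, level 3).
Iteration 4: no rows with parent in {8}; recursion stops.
SUM(level) = 0 + 1 + 1 + 1 + 2 + 2 + 3 = 10.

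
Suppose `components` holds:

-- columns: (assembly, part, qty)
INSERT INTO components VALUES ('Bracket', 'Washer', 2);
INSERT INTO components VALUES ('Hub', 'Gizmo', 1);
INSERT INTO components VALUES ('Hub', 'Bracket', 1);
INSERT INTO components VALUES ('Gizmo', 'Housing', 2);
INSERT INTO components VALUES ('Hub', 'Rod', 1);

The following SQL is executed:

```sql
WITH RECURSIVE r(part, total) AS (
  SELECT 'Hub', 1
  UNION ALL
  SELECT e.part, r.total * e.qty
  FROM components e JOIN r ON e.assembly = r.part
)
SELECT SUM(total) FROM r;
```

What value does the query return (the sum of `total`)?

Base: (Hub, total=1).
Iteration 1: components of {Hub} -> Bracket = 1*1 = 1, Gizmo = 1*1 = 1, Rod = 1*1 = 1.
Iteration 2: components of {Bracket,Gizmo,Rod} -> Housing = 1*2 = 2, Washer = 1*2 = 2.
Iteration 3: no further components; recursion stops.
SUM(total) = 1 + 1 + 1 + 1 + 2 + 2 = 8.

8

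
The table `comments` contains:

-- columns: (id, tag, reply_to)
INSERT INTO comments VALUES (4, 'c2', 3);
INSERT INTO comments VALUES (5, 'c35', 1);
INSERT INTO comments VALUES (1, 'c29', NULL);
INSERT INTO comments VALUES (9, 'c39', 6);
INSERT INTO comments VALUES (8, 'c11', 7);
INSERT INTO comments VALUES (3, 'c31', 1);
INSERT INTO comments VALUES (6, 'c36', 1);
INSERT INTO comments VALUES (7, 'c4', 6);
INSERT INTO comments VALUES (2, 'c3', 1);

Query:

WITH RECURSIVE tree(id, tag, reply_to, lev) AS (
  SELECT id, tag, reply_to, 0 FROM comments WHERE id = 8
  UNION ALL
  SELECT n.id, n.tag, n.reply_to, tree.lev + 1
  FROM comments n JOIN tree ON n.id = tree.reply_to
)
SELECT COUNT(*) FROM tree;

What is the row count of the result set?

Base: id=8 (c11), reply_to=7, lev 0.
Iteration 1: join on id=7 -> c4 (id 7, reply_to=6, lev 1).
Iteration 2: join on id=6 -> c36 (id 6, reply_to=1, lev 2).
Iteration 3: join on id=1 -> c29 (id 1, reply_to=NULL, lev 3).
Iteration 4: reply_to is NULL; no match; recursion stops.
Total rows emitted: 4.

4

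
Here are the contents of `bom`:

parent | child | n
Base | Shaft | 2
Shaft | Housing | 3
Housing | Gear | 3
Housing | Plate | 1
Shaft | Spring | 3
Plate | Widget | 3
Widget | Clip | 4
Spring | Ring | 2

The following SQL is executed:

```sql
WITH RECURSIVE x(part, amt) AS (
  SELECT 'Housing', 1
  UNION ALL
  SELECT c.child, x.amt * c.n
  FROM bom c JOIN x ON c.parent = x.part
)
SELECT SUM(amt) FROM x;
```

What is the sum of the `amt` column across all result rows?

Base: (Housing, amt=1).
Iteration 1: components of {Housing} -> Gear = 1*3 = 3, Plate = 1*1 = 1.
Iteration 2: components of {Gear,Plate} -> Widget = 1*3 = 3.
Iteration 3: components of {Widget} -> Clip = 3*4 = 12.
Iteration 4: no further components; recursion stops.
SUM(amt) = 1 + 3 + 1 + 3 + 12 = 20.

20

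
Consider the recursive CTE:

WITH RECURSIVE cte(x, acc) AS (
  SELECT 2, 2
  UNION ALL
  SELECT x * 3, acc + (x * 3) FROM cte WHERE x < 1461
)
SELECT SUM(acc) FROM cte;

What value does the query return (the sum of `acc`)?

Base: x=2, acc=2.
Iteration 1: 2 < 1461 holds -> x = 2 * 3 = 6, acc = 2 + 6 = 8.
Iteration 2: 6 < 1461 holds -> x = 6 * 3 = 18, acc = 8 + 18 = 26.
Iteration 3: 18 < 1461 holds -> x = 18 * 3 = 54, acc = 26 + 54 = 80.
Iteration 4: 54 < 1461 holds -> x = 54 * 3 = 162, acc = 80 + 162 = 242.
Iteration 5: 162 < 1461 holds -> x = 162 * 3 = 486, acc = 242 + 486 = 728.
Iteration 6: 486 < 1461 holds -> x = 486 * 3 = 1458, acc = 728 + 1458 = 2186.
Iteration 7: 1458 < 1461 holds -> x = 1458 * 3 = 4374, acc = 2186 + 4374 = 6560.
Iteration 8: 4374 < 1461 fails; recursion stops.
SUM(acc) = 2 + 8 + 26 + 80 + 242 + 728 + 2186 + 6560 = 9832.

9832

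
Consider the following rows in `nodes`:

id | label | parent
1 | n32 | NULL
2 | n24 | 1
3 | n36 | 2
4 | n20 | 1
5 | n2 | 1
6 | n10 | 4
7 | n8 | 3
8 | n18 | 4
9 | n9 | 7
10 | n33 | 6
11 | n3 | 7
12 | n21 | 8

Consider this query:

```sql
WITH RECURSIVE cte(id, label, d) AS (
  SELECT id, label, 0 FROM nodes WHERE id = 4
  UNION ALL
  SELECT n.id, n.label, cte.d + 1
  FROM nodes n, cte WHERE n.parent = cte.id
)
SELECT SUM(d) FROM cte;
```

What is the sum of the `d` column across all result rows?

Base: id=4 (n20) at d 0.
Iteration 1: rows with parent in {4} -> n10 (id 6, d 1), n18 (id 8, d 1).
Iteration 2: rows with parent in {6,8} -> n33 (id 10, d 2), n21 (id 12, d 2).
Iteration 3: no rows with parent in {10,12}; recursion stops.
SUM(d) = 0 + 1 + 1 + 2 + 2 = 6.

6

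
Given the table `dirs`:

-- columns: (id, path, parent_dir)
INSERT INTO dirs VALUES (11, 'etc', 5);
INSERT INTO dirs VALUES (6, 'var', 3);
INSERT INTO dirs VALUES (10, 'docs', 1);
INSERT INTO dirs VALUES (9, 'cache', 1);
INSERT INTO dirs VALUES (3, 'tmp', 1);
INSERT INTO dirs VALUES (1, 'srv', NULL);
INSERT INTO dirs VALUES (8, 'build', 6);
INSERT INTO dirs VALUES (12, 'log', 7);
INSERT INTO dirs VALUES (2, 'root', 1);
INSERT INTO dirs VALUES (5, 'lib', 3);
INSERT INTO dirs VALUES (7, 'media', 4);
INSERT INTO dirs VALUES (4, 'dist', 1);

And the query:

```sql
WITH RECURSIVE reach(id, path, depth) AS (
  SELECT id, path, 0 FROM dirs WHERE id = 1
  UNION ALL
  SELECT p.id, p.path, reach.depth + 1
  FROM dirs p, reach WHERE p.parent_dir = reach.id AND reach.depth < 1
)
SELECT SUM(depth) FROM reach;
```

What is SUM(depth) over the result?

Base: id=1 (srv) at depth 0.
Iteration 1: rows with parent_dir in {1} -> root (id 2, depth 1), tmp (id 3, depth 1), dist (id 4, depth 1), cache (id 9, depth 1), docs (id 10, depth 1).
Iteration 2: depth < 1 fails for all current rows; recursion stops.
SUM(depth) = 0 + 1 + 1 + 1 + 1 + 1 = 5.

5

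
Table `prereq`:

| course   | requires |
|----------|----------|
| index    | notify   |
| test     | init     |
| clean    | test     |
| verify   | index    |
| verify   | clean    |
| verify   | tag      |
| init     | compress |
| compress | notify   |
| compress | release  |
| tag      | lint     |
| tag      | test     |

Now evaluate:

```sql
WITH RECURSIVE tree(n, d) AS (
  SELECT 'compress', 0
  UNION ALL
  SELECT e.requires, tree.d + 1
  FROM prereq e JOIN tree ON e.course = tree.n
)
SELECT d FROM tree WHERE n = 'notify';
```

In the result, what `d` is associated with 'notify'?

1

Base: (compress, d=0).
Iteration 1: edges from {compress} -> (notify, d=1), (release, d=1).
Iteration 2: no outgoing edges from {notify,release}; recursion stops.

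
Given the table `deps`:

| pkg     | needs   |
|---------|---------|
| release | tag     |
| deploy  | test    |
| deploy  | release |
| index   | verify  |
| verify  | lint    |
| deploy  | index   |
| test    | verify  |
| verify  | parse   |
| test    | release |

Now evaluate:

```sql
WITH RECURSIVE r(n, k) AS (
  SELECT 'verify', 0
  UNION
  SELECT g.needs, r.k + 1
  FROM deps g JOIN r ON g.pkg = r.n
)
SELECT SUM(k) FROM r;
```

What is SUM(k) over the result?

2

Base: (verify, k=0).
Iteration 1: edges from {verify} -> (lint, k=1), (parse, k=1).
Iteration 2: no outgoing edges from {lint,parse}; recursion stops.
SUM(k) = 0 + 1 + 1 = 2.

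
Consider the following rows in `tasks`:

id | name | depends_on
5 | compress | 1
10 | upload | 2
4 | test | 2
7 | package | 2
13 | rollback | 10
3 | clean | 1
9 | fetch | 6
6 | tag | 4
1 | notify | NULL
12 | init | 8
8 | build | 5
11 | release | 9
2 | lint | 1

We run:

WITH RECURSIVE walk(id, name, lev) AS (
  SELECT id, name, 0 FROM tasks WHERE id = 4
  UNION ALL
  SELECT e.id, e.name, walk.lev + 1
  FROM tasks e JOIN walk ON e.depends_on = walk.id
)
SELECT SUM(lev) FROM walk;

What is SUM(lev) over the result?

6

Base: id=4 (test) at lev 0.
Iteration 1: rows with depends_on in {4} -> tag (id 6, lev 1).
Iteration 2: rows with depends_on in {6} -> fetch (id 9, lev 2).
Iteration 3: rows with depends_on in {9} -> release (id 11, lev 3).
Iteration 4: no rows with depends_on in {11}; recursion stops.
SUM(lev) = 0 + 1 + 2 + 3 = 6.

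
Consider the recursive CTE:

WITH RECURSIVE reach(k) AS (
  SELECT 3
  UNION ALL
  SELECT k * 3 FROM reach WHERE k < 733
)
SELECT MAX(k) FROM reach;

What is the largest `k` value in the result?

2187

Base: k=3.
Iteration 1: 3 < 733 holds -> k = 3 * 3 = 9.
Iteration 2: 9 < 733 holds -> k = 9 * 3 = 27.
Iteration 3: 27 < 733 holds -> k = 27 * 3 = 81.
Iteration 4: 81 < 733 holds -> k = 81 * 3 = 243.
Iteration 5: 243 < 733 holds -> k = 243 * 3 = 729.
Iteration 6: 729 < 733 holds -> k = 729 * 3 = 2187.
Iteration 7: 2187 < 733 fails; recursion stops.
k values: 3, 9, 27, 81, 243, 729, 2187; the maximum is 2187.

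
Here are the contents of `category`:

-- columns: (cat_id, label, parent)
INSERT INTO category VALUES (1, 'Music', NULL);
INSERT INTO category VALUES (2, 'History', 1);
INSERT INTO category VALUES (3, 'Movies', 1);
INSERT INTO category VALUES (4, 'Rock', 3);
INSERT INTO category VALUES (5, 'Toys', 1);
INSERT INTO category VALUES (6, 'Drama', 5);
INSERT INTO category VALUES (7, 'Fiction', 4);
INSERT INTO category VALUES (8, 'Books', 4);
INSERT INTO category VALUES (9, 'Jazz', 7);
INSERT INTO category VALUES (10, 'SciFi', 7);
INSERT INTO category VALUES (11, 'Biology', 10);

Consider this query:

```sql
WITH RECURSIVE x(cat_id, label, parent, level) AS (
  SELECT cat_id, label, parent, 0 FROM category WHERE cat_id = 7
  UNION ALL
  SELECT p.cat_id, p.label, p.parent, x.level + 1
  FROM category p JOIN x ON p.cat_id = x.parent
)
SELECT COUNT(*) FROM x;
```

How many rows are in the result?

4

Base: cat_id=7 (Fiction), parent=4, level 0.
Iteration 1: join on cat_id=4 -> Rock (id 4, parent=3, level 1).
Iteration 2: join on cat_id=3 -> Movies (id 3, parent=1, level 2).
Iteration 3: join on cat_id=1 -> Music (id 1, parent=NULL, level 3).
Iteration 4: parent is NULL; no match; recursion stops.
Total rows emitted: 4.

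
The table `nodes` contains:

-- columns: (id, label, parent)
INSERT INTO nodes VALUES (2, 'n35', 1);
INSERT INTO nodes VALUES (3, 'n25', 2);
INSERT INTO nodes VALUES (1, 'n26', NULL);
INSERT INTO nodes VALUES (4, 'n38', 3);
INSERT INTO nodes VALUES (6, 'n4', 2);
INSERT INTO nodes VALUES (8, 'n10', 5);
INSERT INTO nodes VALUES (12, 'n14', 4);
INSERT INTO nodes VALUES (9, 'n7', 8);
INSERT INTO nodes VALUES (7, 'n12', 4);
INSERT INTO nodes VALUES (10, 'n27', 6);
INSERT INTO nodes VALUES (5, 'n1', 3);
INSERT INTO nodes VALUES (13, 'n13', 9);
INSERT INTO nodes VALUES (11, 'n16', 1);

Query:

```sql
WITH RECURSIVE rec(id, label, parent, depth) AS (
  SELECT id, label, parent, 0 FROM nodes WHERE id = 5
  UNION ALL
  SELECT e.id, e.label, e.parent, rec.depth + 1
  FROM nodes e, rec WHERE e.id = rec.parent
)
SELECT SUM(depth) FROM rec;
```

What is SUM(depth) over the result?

6

Base: id=5 (n1), parent=3, depth 0.
Iteration 1: join on id=3 -> n25 (id 3, parent=2, depth 1).
Iteration 2: join on id=2 -> n35 (id 2, parent=1, depth 2).
Iteration 3: join on id=1 -> n26 (id 1, parent=NULL, depth 3).
Iteration 4: parent is NULL; no match; recursion stops.
SUM(depth) = 0 + 1 + 2 + 3 = 6.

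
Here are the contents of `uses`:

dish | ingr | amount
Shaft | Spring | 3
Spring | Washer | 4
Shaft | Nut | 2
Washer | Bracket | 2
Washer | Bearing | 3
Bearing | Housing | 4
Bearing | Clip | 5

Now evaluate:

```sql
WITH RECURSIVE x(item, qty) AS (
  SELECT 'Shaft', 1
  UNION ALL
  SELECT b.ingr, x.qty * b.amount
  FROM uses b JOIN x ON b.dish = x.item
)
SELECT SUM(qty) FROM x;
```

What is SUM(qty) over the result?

402

Base: (Shaft, qty=1).
Iteration 1: components of {Shaft} -> Nut = 1*2 = 2, Spring = 1*3 = 3.
Iteration 2: components of {Nut,Spring} -> Washer = 3*4 = 12.
Iteration 3: components of {Washer} -> Bearing = 12*3 = 36, Bracket = 12*2 = 24.
Iteration 4: components of {Bearing,Bracket} -> Clip = 36*5 = 180, Housing = 36*4 = 144.
Iteration 5: no further components; recursion stops.
SUM(qty) = 1 + 3 + 2 + 12 + 24 + 36 + 144 + 180 = 402.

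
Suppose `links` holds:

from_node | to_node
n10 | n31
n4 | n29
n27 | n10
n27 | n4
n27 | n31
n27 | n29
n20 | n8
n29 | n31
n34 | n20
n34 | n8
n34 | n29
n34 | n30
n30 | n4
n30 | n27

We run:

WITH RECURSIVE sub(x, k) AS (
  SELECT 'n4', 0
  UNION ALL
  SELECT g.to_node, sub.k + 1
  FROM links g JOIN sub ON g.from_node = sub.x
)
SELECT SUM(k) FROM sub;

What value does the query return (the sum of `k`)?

3

Base: (n4, k=0).
Iteration 1: edges from {n4} -> (n29, k=1).
Iteration 2: edges from {n29} -> (n31, k=2).
Iteration 3: no outgoing edges from {n31}; recursion stops.
SUM(k) = 0 + 1 + 2 = 3.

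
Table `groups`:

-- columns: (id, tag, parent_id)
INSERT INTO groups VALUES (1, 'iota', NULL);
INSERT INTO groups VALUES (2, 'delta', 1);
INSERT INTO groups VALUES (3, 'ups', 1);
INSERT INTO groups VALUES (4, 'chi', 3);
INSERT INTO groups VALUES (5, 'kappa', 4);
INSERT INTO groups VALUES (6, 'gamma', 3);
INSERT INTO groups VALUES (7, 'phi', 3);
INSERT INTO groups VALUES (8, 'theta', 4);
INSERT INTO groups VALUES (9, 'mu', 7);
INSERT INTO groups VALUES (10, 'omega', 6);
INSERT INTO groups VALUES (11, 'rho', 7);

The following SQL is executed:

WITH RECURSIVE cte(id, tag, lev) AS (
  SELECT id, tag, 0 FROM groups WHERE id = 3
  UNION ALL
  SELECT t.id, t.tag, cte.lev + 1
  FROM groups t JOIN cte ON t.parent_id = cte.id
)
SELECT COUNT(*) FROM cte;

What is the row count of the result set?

Base: id=3 (ups) at lev 0.
Iteration 1: rows with parent_id in {3} -> chi (id 4, lev 1), gamma (id 6, lev 1), phi (id 7, lev 1).
Iteration 2: rows with parent_id in {4,6,7} -> kappa (id 5, lev 2), theta (id 8, lev 2), mu (id 9, lev 2), omega (id 10, lev 2), rho (id 11, lev 2).
Iteration 3: no rows with parent_id in {5,8,9,10,11}; recursion stops.
Total rows emitted: 9.

9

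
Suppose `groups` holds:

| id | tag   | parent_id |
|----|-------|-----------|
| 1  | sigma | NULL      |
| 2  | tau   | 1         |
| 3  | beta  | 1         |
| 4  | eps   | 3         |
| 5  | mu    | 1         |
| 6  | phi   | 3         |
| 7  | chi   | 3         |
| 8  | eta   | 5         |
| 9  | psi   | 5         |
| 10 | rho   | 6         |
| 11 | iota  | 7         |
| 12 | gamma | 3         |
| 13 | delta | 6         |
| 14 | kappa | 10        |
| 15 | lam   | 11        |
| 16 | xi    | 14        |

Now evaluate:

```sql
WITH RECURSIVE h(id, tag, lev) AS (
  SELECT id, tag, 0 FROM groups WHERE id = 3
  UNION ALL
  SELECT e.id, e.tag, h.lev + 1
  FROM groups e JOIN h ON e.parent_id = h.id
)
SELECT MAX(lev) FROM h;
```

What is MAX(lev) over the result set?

4

Base: id=3 (beta) at lev 0.
Iteration 1: rows with parent_id in {3} -> eps (id 4, lev 1), phi (id 6, lev 1), chi (id 7, lev 1), gamma (id 12, lev 1).
Iteration 2: rows with parent_id in {4,6,7,12} -> rho (id 10, lev 2), iota (id 11, lev 2), delta (id 13, lev 2).
Iteration 3: rows with parent_id in {10,11,13} -> kappa (id 14, lev 3), lam (id 15, lev 3).
Iteration 4: rows with parent_id in {14,15} -> xi (id 16, lev 4).
Iteration 5: no rows with parent_id in {16}; recursion stops.
lev values: 0, 1, 1, 1, 1, 2, 2, 2, 3, 3, 4; the maximum is 4.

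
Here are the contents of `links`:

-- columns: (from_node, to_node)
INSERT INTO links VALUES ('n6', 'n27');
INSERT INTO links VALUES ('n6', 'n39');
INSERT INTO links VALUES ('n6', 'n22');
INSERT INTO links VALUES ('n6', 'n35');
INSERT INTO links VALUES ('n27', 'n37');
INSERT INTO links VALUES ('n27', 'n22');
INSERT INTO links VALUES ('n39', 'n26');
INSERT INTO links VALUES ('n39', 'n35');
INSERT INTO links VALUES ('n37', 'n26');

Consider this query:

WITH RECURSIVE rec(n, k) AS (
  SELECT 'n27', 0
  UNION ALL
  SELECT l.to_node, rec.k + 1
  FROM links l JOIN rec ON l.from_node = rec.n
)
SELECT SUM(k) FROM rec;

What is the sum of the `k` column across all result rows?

Base: (n27, k=0).
Iteration 1: edges from {n27} -> (n22, k=1), (n37, k=1).
Iteration 2: edges from {n22,n37} -> (n26, k=2).
Iteration 3: no outgoing edges from {n26}; recursion stops.
SUM(k) = 0 + 1 + 1 + 2 = 4.

4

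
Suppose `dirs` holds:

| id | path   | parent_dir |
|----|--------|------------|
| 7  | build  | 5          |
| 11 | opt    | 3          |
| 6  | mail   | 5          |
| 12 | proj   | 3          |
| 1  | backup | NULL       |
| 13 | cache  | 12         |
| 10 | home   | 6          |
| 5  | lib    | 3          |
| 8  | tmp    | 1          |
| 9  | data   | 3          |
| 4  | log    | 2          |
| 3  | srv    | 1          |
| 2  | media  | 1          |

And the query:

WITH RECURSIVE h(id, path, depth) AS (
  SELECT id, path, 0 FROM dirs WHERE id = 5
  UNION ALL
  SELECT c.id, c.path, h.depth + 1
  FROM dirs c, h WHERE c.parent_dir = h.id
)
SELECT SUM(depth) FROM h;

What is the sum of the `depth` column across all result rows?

Base: id=5 (lib) at depth 0.
Iteration 1: rows with parent_dir in {5} -> mail (id 6, depth 1), build (id 7, depth 1).
Iteration 2: rows with parent_dir in {6,7} -> home (id 10, depth 2).
Iteration 3: no rows with parent_dir in {10}; recursion stops.
SUM(depth) = 0 + 1 + 1 + 2 = 4.

4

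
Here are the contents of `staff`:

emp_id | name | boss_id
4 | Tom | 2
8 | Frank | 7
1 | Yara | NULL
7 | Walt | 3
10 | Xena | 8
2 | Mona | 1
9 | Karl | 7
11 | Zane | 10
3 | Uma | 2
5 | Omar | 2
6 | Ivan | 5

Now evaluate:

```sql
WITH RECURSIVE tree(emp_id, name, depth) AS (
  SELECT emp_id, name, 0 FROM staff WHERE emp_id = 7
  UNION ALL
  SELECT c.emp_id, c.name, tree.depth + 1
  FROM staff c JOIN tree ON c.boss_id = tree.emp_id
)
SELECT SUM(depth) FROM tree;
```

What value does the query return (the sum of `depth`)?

Base: emp_id=7 (Walt) at depth 0.
Iteration 1: rows with boss_id in {7} -> Frank (id 8, depth 1), Karl (id 9, depth 1).
Iteration 2: rows with boss_id in {8,9} -> Xena (id 10, depth 2).
Iteration 3: rows with boss_id in {10} -> Zane (id 11, depth 3).
Iteration 4: no rows with boss_id in {11}; recursion stops.
SUM(depth) = 0 + 1 + 1 + 2 + 3 = 7.

7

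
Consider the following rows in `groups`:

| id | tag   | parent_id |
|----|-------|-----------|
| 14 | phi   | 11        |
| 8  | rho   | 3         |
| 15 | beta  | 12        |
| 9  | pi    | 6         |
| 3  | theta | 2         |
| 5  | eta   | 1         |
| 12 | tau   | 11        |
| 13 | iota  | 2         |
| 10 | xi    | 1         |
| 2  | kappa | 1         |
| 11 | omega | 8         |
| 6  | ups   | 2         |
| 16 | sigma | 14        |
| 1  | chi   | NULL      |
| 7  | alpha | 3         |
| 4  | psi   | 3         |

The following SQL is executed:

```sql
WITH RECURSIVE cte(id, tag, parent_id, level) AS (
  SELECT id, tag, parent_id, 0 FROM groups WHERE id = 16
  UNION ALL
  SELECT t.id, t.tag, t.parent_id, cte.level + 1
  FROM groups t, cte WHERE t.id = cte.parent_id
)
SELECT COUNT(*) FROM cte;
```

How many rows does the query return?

7

Base: id=16 (sigma), parent_id=14, level 0.
Iteration 1: join on id=14 -> phi (id 14, parent_id=11, level 1).
Iteration 2: join on id=11 -> omega (id 11, parent_id=8, level 2).
Iteration 3: join on id=8 -> rho (id 8, parent_id=3, level 3).
Iteration 4: join on id=3 -> theta (id 3, parent_id=2, level 4).
Iteration 5: join on id=2 -> kappa (id 2, parent_id=1, level 5).
Iteration 6: join on id=1 -> chi (id 1, parent_id=NULL, level 6).
Iteration 7: parent_id is NULL; no match; recursion stops.
Total rows emitted: 7.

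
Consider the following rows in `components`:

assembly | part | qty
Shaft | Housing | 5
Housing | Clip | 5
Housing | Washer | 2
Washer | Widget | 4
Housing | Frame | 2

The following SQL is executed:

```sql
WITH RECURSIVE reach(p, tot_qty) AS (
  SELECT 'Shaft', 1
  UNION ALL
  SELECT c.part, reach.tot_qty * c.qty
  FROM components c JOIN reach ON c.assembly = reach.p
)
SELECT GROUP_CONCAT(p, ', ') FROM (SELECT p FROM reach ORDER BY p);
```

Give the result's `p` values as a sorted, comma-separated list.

Base: (Shaft, tot_qty=1).
Iteration 1: components of {Shaft} -> Housing = 1*5 = 5.
Iteration 2: components of {Housing} -> Clip = 5*5 = 25, Frame = 5*2 = 10, Washer = 5*2 = 10.
Iteration 3: components of {Clip,Frame,Washer} -> Widget = 10*4 = 40.
Iteration 4: no further components; recursion stops.

Clip, Frame, Housing, Shaft, Washer, Widget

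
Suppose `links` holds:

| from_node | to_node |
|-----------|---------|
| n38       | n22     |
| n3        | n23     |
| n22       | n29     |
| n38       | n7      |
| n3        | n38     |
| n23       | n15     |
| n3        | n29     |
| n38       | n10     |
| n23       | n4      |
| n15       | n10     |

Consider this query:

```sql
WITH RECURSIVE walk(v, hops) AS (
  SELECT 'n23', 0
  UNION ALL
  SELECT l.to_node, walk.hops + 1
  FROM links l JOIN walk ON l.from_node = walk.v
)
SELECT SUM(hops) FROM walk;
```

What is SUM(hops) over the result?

4

Base: (n23, hops=0).
Iteration 1: edges from {n23} -> (n15, hops=1), (n4, hops=1).
Iteration 2: edges from {n15,n4} -> (n10, hops=2).
Iteration 3: no outgoing edges from {n10}; recursion stops.
SUM(hops) = 0 + 1 + 1 + 2 = 4.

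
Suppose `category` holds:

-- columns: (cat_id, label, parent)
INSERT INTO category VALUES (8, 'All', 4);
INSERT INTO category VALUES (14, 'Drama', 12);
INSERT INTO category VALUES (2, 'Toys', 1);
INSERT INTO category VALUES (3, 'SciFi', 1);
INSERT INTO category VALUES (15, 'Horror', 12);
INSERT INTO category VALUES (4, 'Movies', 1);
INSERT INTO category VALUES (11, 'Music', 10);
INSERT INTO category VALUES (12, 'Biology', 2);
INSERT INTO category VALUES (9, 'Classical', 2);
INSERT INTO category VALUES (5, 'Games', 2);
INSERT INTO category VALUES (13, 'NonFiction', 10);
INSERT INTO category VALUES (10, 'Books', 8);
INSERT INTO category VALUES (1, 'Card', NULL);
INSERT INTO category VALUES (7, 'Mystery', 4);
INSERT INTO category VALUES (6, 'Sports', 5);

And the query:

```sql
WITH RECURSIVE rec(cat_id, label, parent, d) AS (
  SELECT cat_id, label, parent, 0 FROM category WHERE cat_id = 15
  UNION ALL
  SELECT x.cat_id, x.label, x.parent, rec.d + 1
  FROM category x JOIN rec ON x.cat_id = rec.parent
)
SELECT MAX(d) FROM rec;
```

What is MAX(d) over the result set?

Base: cat_id=15 (Horror), parent=12, d 0.
Iteration 1: join on cat_id=12 -> Biology (id 12, parent=2, d 1).
Iteration 2: join on cat_id=2 -> Toys (id 2, parent=1, d 2).
Iteration 3: join on cat_id=1 -> Card (id 1, parent=NULL, d 3).
Iteration 4: parent is NULL; no match; recursion stops.
d values: 0, 1, 2, 3; the maximum is 3.

3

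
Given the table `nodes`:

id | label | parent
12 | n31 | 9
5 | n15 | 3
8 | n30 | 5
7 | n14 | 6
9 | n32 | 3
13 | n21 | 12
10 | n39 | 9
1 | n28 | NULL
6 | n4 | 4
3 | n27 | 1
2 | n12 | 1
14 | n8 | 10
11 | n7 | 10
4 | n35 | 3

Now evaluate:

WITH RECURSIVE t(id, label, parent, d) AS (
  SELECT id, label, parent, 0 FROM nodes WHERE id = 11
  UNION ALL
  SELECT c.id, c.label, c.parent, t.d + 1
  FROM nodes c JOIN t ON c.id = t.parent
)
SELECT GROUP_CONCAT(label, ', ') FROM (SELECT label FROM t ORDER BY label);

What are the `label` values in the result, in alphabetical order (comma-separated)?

n27, n28, n32, n39, n7

Base: id=11 (n7), parent=10, d 0.
Iteration 1: join on id=10 -> n39 (id 10, parent=9, d 1).
Iteration 2: join on id=9 -> n32 (id 9, parent=3, d 2).
Iteration 3: join on id=3 -> n27 (id 3, parent=1, d 3).
Iteration 4: join on id=1 -> n28 (id 1, parent=NULL, d 4).
Iteration 5: parent is NULL; no match; recursion stops.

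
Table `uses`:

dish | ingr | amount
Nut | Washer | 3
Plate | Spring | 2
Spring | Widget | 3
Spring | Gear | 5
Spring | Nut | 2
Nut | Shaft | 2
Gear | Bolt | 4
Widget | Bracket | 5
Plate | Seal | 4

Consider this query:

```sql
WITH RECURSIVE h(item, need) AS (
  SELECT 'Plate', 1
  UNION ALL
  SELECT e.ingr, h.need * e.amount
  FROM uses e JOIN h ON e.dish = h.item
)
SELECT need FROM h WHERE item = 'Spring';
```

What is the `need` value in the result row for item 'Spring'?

2

Base: (Plate, need=1).
Iteration 1: components of {Plate} -> Seal = 1*4 = 4, Spring = 1*2 = 2.
Iteration 2: components of {Seal,Spring} -> Gear = 2*5 = 10, Nut = 2*2 = 4, Widget = 2*3 = 6.
Iteration 3: components of {Gear,Nut,Widget} -> Bolt = 10*4 = 40, Bracket = 6*5 = 30, Shaft = 4*2 = 8, Washer = 4*3 = 12.
Iteration 4: no further components; recursion stops.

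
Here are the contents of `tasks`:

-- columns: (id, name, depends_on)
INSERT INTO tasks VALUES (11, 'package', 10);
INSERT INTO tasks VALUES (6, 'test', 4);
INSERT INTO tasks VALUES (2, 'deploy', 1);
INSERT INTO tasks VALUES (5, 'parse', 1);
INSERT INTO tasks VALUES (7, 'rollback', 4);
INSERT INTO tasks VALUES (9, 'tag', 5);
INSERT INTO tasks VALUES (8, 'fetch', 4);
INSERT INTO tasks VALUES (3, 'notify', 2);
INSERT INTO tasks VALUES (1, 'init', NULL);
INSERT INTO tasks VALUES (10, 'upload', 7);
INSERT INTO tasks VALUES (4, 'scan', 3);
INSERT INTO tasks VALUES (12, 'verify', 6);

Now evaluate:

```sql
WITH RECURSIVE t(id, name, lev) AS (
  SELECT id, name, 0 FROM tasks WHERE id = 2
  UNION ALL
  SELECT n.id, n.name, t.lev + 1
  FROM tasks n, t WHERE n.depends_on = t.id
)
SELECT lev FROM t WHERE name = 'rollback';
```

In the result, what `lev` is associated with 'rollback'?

3

Base: id=2 (deploy) at lev 0.
Iteration 1: rows with depends_on in {2} -> notify (id 3, lev 1).
Iteration 2: rows with depends_on in {3} -> scan (id 4, lev 2).
Iteration 3: rows with depends_on in {4} -> test (id 6, lev 3), rollback (id 7, lev 3), fetch (id 8, lev 3).
Iteration 4: rows with depends_on in {6,7,8} -> upload (id 10, lev 4), verify (id 12, lev 4).
Iteration 5: rows with depends_on in {10,12} -> package (id 11, lev 5).
Iteration 6: no rows with depends_on in {11}; recursion stops.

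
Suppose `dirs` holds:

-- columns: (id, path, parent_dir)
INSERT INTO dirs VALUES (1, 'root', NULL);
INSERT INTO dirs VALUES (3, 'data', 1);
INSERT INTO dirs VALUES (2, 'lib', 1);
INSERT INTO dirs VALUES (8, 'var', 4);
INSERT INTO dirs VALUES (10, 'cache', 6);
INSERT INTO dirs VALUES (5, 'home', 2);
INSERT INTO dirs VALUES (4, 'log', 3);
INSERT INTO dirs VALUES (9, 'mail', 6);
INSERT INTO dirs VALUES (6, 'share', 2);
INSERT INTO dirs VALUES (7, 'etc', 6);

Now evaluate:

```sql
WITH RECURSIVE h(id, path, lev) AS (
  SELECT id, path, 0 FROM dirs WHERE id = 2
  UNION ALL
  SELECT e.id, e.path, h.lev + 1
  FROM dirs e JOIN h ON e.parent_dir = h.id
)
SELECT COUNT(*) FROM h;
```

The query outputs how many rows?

Base: id=2 (lib) at lev 0.
Iteration 1: rows with parent_dir in {2} -> home (id 5, lev 1), share (id 6, lev 1).
Iteration 2: rows with parent_dir in {5,6} -> etc (id 7, lev 2), mail (id 9, lev 2), cache (id 10, lev 2).
Iteration 3: no rows with parent_dir in {7,9,10}; recursion stops.
Total rows emitted: 6.

6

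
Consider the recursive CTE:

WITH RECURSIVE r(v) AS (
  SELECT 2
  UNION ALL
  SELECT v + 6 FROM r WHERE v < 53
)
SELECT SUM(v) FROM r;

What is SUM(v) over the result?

290

Base: v=2.
Iteration 1: 2 < 53 holds -> v = 2 + 6 = 8.
Iteration 2: 8 < 53 holds -> v = 8 + 6 = 14.
Iteration 3: 14 < 53 holds -> v = 14 + 6 = 20.
Iteration 4: 20 < 53 holds -> v = 20 + 6 = 26.
Iteration 5: 26 < 53 holds -> v = 26 + 6 = 32.
Iteration 6: 32 < 53 holds -> v = 32 + 6 = 38.
Iteration 7: 38 < 53 holds -> v = 38 + 6 = 44.
Iteration 8: 44 < 53 holds -> v = 44 + 6 = 50.
Iteration 9: 50 < 53 holds -> v = 50 + 6 = 56.
Iteration 10: 56 < 53 fails; recursion stops.
SUM(v) = 2 + 8 + 14 + 20 + 26 + 32 + 38 + 44 + 50 + 56 = 290.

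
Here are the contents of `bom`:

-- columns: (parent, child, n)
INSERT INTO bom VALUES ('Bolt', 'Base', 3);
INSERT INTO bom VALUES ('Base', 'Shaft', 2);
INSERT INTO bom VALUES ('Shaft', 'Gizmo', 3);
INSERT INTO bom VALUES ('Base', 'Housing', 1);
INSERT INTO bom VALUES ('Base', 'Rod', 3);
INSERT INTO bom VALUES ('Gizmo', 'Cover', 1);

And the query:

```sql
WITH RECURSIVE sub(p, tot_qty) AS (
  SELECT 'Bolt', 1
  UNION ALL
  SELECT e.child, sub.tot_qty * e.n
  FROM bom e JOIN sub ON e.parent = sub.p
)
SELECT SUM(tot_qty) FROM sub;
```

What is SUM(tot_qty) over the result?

Base: (Bolt, tot_qty=1).
Iteration 1: components of {Bolt} -> Base = 1*3 = 3.
Iteration 2: components of {Base} -> Housing = 3*1 = 3, Rod = 3*3 = 9, Shaft = 3*2 = 6.
Iteration 3: components of {Housing,Rod,Shaft} -> Gizmo = 6*3 = 18.
Iteration 4: components of {Gizmo} -> Cover = 18*1 = 18.
Iteration 5: no further components; recursion stops.
SUM(tot_qty) = 1 + 3 + 6 + 3 + 9 + 18 + 18 = 58.

58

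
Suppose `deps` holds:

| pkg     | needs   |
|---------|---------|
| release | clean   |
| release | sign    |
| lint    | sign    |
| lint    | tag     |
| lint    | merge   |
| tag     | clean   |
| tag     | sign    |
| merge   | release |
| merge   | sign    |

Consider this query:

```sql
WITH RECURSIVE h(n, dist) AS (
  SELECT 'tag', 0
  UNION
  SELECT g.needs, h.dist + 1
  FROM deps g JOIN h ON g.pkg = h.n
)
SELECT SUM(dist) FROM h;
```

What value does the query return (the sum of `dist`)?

Base: (tag, dist=0).
Iteration 1: edges from {tag} -> (clean, dist=1), (sign, dist=1).
Iteration 2: no outgoing edges from {clean,sign}; recursion stops.
SUM(dist) = 0 + 1 + 1 = 2.

2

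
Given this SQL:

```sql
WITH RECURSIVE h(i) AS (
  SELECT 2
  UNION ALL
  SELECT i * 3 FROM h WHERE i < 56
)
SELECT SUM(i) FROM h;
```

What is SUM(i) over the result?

242

Base: i=2.
Iteration 1: 2 < 56 holds -> i = 2 * 3 = 6.
Iteration 2: 6 < 56 holds -> i = 6 * 3 = 18.
Iteration 3: 18 < 56 holds -> i = 18 * 3 = 54.
Iteration 4: 54 < 56 holds -> i = 54 * 3 = 162.
Iteration 5: 162 < 56 fails; recursion stops.
SUM(i) = 2 + 6 + 18 + 54 + 162 = 242.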